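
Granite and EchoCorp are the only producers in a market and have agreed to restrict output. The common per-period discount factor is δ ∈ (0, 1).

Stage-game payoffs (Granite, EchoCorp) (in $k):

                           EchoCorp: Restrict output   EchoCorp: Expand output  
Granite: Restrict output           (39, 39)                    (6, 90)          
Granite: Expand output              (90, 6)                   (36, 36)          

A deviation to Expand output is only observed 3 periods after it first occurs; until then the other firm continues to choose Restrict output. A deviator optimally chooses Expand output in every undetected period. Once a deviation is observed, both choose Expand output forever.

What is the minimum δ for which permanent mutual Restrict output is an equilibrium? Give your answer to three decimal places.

0.981

A deviator earns 90 for 3 periods, then 36 forever; cooperating earns 39 forever. Multiplying the IC by (1−δ):
39 ≥ 90(1−δ^3) + 36δ^3, so 54·δ^3 ≥ 51 and δ^3 ≥ 17/18.
δ ≥ (17/18)^(1/3) ≈ 0.981.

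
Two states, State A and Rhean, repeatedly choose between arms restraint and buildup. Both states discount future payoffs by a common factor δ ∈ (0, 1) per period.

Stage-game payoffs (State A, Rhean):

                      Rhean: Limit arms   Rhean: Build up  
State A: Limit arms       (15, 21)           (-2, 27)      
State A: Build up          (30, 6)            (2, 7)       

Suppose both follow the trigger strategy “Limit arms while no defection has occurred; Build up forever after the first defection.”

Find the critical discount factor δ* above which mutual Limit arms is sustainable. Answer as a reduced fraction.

State A's threshold: (30−15)/(30−2) = 15/28.
Rhean's threshold: (27−21)/(27−7) = 3/10.
15/28 > 3/10, so State A binds and δ* = 15/28.

15/28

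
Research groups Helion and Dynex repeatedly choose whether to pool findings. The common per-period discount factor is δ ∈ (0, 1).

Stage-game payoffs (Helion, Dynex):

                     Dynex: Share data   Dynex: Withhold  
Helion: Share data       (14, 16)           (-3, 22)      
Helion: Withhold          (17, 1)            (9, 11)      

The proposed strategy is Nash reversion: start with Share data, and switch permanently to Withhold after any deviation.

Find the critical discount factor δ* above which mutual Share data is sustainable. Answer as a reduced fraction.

Helion: cooperation gives 14 each period; deviation gives 17 once then 9 forever.
  14/(1−δ) ≥ 17 + 9δ/(1−δ) ⇒ δ ≥ 3/8.
Dynex: cooperation gives 16 each period; deviation gives 22 once then 11 forever.
  δ ≥ 6/11.
Both must hold, so the binding constraint is Dynex's: δ ≥ 6/11.

6/11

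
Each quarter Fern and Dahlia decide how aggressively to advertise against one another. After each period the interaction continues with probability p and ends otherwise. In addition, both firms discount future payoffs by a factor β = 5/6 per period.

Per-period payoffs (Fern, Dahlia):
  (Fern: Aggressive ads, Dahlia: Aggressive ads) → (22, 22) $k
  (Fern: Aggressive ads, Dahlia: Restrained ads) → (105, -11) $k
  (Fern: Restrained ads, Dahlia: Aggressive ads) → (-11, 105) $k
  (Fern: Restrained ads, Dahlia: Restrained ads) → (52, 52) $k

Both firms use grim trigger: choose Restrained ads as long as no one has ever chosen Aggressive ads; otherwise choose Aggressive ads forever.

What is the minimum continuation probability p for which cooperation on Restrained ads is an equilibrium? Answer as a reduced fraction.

Expected continuation weight on next period's payoff is β·p = 5/6·p, which plays the role of the discount factor.
Cooperation requires 5/6·p ≥ (105−52)/(105−22) = 53/83, hence p ≥ 318/415.

318/415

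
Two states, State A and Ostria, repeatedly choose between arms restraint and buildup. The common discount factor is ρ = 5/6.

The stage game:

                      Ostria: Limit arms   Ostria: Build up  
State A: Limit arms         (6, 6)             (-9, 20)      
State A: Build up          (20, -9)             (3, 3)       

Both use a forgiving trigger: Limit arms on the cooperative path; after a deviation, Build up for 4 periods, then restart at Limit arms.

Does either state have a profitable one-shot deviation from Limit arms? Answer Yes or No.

Yes

Comparing payoff streams over the 5 periods until play realigns: cooperate → 6(1+ρ+…+ρ^4); deviate → 20 + 3(ρ+…+ρ^4).
Cooperation is sustained iff (6−3)(ρ+…+ρ^4) ≥ 20−6.
ρ+…+ρ^4 = 5/6·(1−(5/6)^4)/(1−5/6) = 2.5887, and (20−6)/(6−3) = 4.6667.
2.5887 < 4.6667, so cooperation is not sustainable.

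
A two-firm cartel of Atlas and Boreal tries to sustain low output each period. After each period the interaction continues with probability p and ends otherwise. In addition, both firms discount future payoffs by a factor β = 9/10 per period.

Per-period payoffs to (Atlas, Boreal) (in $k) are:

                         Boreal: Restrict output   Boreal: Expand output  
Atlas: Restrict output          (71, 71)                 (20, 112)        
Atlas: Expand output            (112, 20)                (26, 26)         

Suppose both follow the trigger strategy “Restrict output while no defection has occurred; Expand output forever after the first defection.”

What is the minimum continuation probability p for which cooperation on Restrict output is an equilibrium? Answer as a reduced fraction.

With continuation probability p and discount β, the effective per-period discount factor is βp.
Grim-trigger IC: βp ≥ (112−71)/(112−26) = 41/86.
So p ≥ (41/86)/(9/10) = 205/387.

205/387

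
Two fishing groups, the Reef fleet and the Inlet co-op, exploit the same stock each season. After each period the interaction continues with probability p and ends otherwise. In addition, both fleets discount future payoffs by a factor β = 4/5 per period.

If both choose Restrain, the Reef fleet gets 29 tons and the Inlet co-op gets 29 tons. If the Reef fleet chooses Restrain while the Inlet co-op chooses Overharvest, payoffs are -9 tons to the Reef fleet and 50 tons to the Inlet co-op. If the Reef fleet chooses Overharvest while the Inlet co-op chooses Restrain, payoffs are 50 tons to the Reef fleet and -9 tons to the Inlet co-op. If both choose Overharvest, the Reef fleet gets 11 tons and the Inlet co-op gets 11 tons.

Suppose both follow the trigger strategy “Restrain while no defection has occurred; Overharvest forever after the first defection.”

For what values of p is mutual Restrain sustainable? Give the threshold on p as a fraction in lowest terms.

35/52

Expected continuation weight on next period's payoff is β·p = 4/5·p, which plays the role of the discount factor.
Cooperation requires 4/5·p ≥ (50−29)/(50−11) = 7/13, hence p ≥ 35/52.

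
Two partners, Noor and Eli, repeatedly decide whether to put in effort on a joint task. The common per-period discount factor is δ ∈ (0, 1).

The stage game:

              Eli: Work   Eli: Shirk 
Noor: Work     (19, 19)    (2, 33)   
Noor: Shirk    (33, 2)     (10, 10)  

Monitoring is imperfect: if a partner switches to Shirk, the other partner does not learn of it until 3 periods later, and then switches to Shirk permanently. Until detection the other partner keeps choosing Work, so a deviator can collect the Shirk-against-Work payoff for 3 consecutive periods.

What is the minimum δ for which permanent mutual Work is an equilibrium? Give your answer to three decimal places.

The best deviation is to choose Shirk for all 3 undetected periods, earning 33 each, then 10 forever once detected.
Deviation value: 33(1−δ^3)/(1−δ) + 10δ^3/(1−δ); cooperation value: 19/(1−δ).
IC: 19 ≥ 33(1−δ^3) + 10δ^3 = 33 − 23δ^3.
So δ^3 ≥ 14/23, giving δ ≥ (14/23)^(1/3) ≈ 0.847.

0.847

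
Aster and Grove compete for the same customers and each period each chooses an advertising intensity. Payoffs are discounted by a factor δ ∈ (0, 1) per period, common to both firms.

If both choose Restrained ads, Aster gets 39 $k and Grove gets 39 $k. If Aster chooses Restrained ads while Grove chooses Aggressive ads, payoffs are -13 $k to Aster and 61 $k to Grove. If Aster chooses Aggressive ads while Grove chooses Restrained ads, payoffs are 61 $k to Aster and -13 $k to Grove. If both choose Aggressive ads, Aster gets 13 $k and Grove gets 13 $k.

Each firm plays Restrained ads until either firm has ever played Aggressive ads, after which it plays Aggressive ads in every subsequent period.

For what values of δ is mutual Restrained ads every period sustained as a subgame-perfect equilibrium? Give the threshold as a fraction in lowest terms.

39/(1−δ) ≥ 61 + 13δ/(1−δ)
39 ≥ 61 − 48δ
δ ≥ 22/48 = 11/24.

11/24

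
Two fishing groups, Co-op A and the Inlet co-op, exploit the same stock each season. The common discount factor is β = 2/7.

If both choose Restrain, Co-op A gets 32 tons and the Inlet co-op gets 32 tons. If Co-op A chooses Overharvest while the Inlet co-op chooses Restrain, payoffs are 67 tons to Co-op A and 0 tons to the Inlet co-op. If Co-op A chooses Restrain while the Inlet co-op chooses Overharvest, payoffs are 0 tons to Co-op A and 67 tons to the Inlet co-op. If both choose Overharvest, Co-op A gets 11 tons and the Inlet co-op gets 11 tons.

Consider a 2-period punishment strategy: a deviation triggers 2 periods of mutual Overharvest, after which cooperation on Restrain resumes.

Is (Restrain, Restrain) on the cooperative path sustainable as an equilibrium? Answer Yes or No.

IC: β+…+β^2 ≥ (67−32)/(32−11) = 5/3.
At β = 2/7: partial sum = 0.3673 < 1.6667. Cooperation not sustainable.

No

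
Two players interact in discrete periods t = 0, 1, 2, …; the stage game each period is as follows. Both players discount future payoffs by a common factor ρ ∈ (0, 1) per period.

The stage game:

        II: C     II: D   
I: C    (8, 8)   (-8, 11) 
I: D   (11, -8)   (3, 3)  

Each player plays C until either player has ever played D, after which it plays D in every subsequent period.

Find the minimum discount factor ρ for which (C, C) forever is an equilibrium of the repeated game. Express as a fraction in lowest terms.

3/8

One-period gain from deviating is 11 − 8 = 3. The loss is 8 − 3 = 5 in every subsequent period, with present value 5·ρ/(1−ρ).
Deviation is unprofitable when 5·ρ/(1−ρ) ≥ 3, i.e. ρ/(1−ρ) ≥ 3/5.
Equivalently ρ ≥ 3/(3+5) = 3/8.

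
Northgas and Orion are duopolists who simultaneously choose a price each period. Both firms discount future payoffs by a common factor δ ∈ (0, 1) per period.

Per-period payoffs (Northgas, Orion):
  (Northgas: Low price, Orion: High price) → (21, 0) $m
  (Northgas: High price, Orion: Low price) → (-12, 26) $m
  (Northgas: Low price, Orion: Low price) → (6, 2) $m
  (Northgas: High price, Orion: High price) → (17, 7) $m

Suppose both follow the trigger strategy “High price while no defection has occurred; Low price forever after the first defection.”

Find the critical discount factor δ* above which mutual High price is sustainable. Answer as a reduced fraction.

Northgas's threshold: (21−17)/(21−6) = 4/15.
Orion's threshold: (26−7)/(26−2) = 19/24.
4/15 < 19/24, so Orion binds and δ* = 19/24.

19/24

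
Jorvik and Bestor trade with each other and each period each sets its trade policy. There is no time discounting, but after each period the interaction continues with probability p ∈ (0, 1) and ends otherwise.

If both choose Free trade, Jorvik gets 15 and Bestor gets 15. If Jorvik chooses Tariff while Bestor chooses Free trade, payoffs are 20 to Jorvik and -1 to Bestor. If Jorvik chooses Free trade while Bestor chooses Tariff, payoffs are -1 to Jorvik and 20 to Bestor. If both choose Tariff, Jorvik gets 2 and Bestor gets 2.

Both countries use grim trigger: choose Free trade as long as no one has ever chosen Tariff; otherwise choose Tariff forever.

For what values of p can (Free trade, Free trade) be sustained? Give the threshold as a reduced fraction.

With no time discounting, the continuation probability p plays the role of the discount factor.
Grim-trigger IC: 15/(1−p) ≥ 20 + 2p/(1−p) ⇒ p ≥ (20−15)/(20−2) = 5/18.

5/18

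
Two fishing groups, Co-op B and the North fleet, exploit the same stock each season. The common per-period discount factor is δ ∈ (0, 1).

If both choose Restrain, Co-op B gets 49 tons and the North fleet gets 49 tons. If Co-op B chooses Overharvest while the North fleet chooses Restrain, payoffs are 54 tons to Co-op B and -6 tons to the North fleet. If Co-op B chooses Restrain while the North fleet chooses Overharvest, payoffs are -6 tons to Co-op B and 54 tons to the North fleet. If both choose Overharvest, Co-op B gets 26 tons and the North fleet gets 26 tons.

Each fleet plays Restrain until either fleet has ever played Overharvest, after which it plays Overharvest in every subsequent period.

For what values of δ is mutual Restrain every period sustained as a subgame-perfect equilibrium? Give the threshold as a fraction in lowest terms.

5/28

49/(1−δ) ≥ 54 + 26δ/(1−δ)
49 ≥ 54 − 28δ
δ ≥ 5/28.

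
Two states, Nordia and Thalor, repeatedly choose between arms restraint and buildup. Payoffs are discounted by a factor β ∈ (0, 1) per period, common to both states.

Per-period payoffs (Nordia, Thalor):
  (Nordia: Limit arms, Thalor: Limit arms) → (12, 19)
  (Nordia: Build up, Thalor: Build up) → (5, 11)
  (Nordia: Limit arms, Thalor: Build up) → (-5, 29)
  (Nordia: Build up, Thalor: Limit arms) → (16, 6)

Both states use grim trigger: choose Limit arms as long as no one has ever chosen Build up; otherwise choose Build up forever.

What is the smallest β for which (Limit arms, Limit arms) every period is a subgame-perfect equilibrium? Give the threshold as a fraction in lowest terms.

5/9

Nordia's threshold: (16−12)/(16−5) = 4/11.
Thalor's threshold: (29−19)/(29−11) = 5/9.
4/11 < 5/9, so Thalor binds and β* = 5/9.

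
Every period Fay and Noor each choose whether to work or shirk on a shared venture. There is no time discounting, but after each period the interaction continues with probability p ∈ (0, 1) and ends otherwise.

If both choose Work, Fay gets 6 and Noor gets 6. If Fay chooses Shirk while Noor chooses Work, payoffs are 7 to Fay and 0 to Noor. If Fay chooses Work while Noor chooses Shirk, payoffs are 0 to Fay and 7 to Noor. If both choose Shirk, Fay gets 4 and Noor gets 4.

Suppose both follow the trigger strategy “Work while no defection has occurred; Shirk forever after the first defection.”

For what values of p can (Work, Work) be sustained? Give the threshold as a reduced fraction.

Expected cooperation value is 6 + p·6 + p²·6 + … = 6/(1−p); deviation gives 7 + p·4/(1−p).
6 ≥ 7(1−p) + 4p ⇒ 3p ≥ 1 ⇒ p ≥ 1/3.

1/3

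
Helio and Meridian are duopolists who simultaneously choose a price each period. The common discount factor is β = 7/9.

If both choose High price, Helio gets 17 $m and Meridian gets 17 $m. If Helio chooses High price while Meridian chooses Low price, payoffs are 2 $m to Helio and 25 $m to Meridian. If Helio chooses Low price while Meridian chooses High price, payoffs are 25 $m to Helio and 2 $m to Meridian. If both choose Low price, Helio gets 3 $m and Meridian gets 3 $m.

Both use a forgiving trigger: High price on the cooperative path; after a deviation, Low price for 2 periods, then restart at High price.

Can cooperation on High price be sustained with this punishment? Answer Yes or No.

A one-shot deviation gives 25 now, then 3 for 2 periods, then back to 17.
Gain from deviating: (25−17) today; loss: (17−3) in each of the next 2 periods.
No-deviation condition: (17−3)(β+…+β^2) ≥ 25−17, i.e. β+…+β^2 ≥ 4/7.
At β = 7/9: β+…+β^2 = 1.3827 ≥ 0.5714.
So cooperation is sustainable.

Yes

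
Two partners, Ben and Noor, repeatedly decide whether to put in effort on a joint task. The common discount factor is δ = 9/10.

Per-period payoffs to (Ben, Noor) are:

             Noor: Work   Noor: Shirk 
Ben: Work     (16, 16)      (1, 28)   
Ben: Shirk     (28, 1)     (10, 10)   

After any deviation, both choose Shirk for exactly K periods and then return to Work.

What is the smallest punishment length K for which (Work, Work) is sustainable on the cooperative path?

IC: δ(1−δ^K)/(1−δ) ≥ (28−16)/(16−10) = 2.
With δ = 9/10: need 1 − δ^K ≥ 2·(1−9/10)/(9/10), i.e. δ^K ≤ 0.7778.
Since (9/10)^2 = 0.8100 and (9/10)^3 = 0.7290, the smallest such K is 3.

3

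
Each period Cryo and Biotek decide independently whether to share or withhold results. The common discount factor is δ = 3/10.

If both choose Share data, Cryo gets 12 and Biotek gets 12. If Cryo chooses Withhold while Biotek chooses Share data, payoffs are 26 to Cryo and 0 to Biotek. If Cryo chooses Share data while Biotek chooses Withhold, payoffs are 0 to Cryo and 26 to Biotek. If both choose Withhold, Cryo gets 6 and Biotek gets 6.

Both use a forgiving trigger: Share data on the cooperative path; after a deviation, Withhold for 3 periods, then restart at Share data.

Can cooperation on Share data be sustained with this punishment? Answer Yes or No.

No

IC: δ+…+δ^3 ≥ (26−12)/(12−6) = 7/3.
At δ = 3/10: partial sum = 0.4170 < 2.3333. Cooperation not sustainable.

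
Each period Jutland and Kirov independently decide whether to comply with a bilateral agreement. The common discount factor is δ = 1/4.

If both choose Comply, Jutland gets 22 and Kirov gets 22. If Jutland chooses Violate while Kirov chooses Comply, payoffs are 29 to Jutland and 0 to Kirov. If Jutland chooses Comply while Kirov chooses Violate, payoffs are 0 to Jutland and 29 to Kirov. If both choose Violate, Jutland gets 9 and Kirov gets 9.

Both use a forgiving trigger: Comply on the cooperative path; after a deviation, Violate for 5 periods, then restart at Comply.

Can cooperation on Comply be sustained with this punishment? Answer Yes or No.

Comparing payoff streams over the 6 periods until play realigns: cooperate → 22(1+δ+…+δ^5); deviate → 29 + 9(δ+…+δ^5).
Cooperation is sustained iff (22−9)(δ+…+δ^5) ≥ 29−22.
δ+…+δ^5 = 1/4·(1−(1/4)^5)/(1−1/4) = 0.3330, and (29−22)/(22−9) = 0.5385.
0.3330 < 0.5385, so cooperation is not sustainable.

No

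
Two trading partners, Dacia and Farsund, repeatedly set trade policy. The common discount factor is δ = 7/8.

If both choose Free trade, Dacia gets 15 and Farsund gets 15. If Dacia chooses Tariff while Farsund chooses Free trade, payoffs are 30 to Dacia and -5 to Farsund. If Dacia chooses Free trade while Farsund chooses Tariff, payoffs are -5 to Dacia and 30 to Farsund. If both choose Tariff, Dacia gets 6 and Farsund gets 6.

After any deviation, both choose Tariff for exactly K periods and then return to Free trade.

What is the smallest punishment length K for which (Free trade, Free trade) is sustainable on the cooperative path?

3

IC: δ(1−δ^K)/(1−δ) ≥ (30−15)/(15−6) = 5/3.
With δ = 7/8: need 1 − δ^K ≥ 5/3·(1−7/8)/(7/8), i.e. δ^K ≤ 0.7619.
Since (7/8)^2 = 0.7656 and (7/8)^3 = 0.6699, the smallest such K is 3.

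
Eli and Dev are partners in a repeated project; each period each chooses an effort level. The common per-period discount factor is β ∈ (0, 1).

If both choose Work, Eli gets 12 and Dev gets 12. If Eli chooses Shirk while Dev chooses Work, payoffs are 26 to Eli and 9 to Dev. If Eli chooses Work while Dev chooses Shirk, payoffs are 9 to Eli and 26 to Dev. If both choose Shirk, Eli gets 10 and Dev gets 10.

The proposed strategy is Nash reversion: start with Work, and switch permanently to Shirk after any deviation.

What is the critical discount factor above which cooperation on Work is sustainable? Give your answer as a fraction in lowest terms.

Cooperation forever yields 12 each period: 12/(1−β).
Deviating yields 26 once, then 10 forever: 26 + 10β/(1−β).
No profitable deviation requires 12/(1−β) ≥ 26 + 10β/(1−β).
Multiplying by (1−β): 12 ≥ 26(1−β) + 10β = 26 − 16β.
So 16β ≥ 14, i.e. β ≥ 14/16 = 7/8.

7/8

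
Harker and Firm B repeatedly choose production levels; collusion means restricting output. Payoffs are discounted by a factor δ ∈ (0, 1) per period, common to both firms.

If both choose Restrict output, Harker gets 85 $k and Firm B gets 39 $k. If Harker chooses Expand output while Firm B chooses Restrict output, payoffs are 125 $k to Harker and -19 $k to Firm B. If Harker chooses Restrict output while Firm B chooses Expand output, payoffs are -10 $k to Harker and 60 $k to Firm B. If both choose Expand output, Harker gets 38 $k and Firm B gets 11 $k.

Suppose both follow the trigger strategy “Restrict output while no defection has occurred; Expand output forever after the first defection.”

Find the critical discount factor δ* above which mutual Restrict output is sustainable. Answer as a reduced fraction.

40/87

For Harker: deviation gain 125−85 = 40, per-period punishment loss 85−38 = 47. IC gives δ ≥ 40/87.
For Firm B: gain 21, loss 28 per period, so δ ≥ 21/49 = 3/7.
The tighter constraint is Harker's, so cooperation needs δ ≥ 40/87.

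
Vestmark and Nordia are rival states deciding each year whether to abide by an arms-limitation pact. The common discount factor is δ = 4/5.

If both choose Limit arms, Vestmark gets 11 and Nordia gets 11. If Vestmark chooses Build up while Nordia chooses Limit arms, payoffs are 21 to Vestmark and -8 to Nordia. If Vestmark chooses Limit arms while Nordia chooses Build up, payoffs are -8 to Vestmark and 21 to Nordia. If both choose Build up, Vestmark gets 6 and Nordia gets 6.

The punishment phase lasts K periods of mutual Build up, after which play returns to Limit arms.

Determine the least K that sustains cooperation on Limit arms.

4

No profitable deviation requires (11−6)(δ+…+δ^K) ≥ 21−11, i.e. δ+…+δ^K ≥ 2 ≈ 2.0000.
With δ = 4/5, the partial sums are K=1: 0.8000, K=2: 1.4400, K=3: 1.9520, K=4: 2.3616.
K = 4 is the first length at which the sum reaches 2.0000.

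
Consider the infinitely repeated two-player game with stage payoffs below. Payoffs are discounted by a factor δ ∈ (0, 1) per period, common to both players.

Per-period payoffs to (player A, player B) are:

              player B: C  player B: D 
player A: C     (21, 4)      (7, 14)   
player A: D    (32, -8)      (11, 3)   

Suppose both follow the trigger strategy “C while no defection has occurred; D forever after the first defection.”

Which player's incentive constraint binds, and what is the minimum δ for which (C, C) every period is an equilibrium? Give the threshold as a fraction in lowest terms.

player B; δ ≥ 10/11

player A: cooperation gives 21 each period; deviation gives 32 once then 11 forever.
  21/(1−δ) ≥ 32 + 11δ/(1−δ) ⇒ δ ≥ 11/21.
player B: cooperation gives 4 each period; deviation gives 14 once then 3 forever.
  δ ≥ 10/11.
Both must hold, so the binding constraint is player B's: δ ≥ 10/11.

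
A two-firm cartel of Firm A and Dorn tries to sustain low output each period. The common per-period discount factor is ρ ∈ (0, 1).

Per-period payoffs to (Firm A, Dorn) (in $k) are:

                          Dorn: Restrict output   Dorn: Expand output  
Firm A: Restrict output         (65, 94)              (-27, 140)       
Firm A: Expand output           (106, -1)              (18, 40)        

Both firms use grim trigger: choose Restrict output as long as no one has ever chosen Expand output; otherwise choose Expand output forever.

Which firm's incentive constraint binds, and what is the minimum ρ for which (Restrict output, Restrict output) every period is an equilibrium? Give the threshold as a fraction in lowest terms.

Firm A; ρ ≥ 41/88

For Firm A: deviation gain 106−65 = 41, per-period punishment loss 65−18 = 47. IC gives ρ ≥ 41/88.
For Dorn: gain 46, loss 54 per period, so ρ ≥ 46/100 = 23/50.
The tighter constraint is Firm A's, so cooperation needs ρ ≥ 41/88.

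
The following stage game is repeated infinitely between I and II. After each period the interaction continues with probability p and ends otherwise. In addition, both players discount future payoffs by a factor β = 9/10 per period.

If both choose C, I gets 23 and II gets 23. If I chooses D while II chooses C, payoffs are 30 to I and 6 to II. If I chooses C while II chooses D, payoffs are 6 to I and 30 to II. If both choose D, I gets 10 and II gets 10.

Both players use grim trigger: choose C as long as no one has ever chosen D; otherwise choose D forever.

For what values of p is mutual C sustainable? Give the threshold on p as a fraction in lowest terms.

7/18

Expected continuation weight on next period's payoff is β·p = 9/10·p, which plays the role of the discount factor.
Cooperation requires 9/10·p ≥ (30−23)/(30−10) = 7/20, hence p ≥ 7/18.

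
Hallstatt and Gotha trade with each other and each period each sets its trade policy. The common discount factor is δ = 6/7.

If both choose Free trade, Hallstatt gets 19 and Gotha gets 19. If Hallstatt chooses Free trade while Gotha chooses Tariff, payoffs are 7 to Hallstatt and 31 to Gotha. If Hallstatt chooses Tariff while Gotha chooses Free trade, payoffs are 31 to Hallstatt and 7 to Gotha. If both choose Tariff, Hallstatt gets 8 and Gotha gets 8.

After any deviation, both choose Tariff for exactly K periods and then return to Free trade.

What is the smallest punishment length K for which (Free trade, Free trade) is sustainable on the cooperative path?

No profitable deviation requires (19−8)(δ+…+δ^K) ≥ 31−19, i.e. δ+…+δ^K ≥ 12/11 ≈ 1.0909.
With δ = 6/7, the partial sums are K=1: 0.8571, K=2: 1.5918.
K = 2 is the first length at which the sum reaches 1.0909.

2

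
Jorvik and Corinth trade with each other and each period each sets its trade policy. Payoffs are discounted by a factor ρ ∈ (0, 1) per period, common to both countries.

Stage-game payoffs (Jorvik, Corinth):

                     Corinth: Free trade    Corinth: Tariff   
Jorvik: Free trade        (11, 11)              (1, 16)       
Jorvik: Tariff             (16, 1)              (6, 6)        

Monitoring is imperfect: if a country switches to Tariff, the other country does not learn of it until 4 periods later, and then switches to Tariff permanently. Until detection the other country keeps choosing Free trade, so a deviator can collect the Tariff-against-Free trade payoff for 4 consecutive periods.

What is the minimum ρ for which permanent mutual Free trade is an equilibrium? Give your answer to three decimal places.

0.841

A deviator earns 16 for 4 periods, then 6 forever; cooperating earns 11 forever. Multiplying the IC by (1−ρ):
11 ≥ 16(1−ρ^4) + 6ρ^4, so 10·ρ^4 ≥ 5 and ρ^4 ≥ 1/2.
ρ ≥ (1/2)^(1/4) ≈ 0.841.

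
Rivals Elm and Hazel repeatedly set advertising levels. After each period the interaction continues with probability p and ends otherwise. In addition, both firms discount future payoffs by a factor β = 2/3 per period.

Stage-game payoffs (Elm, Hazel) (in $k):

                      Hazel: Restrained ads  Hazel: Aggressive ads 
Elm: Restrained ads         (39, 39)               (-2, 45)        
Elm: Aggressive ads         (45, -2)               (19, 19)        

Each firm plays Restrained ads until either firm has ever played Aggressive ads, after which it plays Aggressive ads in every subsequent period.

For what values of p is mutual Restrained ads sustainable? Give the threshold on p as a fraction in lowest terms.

With continuation probability p and discount β, the effective per-period discount factor is βp.
Grim-trigger IC: βp ≥ (45−39)/(45−19) = 3/13.
So p ≥ (3/13)/(2/3) = 9/26.

9/26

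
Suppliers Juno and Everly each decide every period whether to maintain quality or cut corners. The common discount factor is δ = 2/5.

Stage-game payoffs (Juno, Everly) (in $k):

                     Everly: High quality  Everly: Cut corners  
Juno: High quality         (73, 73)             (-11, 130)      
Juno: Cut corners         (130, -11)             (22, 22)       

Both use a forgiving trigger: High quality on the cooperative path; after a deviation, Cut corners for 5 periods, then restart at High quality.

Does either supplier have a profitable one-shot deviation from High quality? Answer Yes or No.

IC: δ+…+δ^5 ≥ (130−73)/(73−22) = 19/17.
At δ = 2/5: partial sum = 0.6598 < 1.1176. Cooperation not sustainable.

Yes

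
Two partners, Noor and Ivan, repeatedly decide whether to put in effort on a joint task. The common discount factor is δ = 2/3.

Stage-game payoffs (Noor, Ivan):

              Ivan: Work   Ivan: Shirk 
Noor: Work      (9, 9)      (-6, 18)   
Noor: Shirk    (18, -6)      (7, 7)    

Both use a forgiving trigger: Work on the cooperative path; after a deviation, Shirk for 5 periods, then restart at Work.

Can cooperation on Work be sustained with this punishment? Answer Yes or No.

Comparing payoff streams over the 6 periods until play realigns: cooperate → 9(1+δ+…+δ^5); deviate → 18 + 7(δ+…+δ^5).
Cooperation is sustained iff (9−7)(δ+…+δ^5) ≥ 18−9.
δ+…+δ^5 = 2/3·(1−(2/3)^5)/(1−2/3) = 1.7366, and (18−9)/(9−7) = 4.5000.
1.7366 < 4.5000, so cooperation is not sustainable.

No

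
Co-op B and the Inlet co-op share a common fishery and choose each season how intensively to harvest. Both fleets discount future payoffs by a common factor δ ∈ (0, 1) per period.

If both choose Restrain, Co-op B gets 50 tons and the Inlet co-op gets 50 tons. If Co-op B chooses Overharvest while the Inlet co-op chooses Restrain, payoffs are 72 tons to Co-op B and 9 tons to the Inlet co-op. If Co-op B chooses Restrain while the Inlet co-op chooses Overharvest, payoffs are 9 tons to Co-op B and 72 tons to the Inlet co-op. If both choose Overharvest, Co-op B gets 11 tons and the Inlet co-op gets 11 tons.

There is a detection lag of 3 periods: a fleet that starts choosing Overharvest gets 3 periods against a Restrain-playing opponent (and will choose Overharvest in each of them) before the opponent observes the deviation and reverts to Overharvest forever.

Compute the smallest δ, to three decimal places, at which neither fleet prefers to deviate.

0.712

The best deviation is to choose Overharvest for all 3 undetected periods, earning 72 each, then 11 forever once detected.
Deviation value: 72(1−δ^3)/(1−δ) + 11δ^3/(1−δ); cooperation value: 50/(1−δ).
IC: 50 ≥ 72(1−δ^3) + 11δ^3 = 72 − 61δ^3.
So δ^3 ≥ 22/61, giving δ ≥ (22/61)^(1/3) ≈ 0.712.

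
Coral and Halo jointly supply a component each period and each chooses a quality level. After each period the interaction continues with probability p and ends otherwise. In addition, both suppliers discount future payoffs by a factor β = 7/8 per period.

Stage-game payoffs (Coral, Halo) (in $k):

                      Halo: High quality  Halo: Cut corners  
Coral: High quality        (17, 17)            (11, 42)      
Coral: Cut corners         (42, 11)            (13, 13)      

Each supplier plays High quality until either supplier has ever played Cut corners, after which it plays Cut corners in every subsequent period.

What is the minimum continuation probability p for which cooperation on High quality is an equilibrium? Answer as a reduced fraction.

Expected continuation weight on next period's payoff is β·p = 7/8·p, which plays the role of the discount factor.
Cooperation requires 7/8·p ≥ (42−17)/(42−13) = 25/29, hence p ≥ 200/203.

200/203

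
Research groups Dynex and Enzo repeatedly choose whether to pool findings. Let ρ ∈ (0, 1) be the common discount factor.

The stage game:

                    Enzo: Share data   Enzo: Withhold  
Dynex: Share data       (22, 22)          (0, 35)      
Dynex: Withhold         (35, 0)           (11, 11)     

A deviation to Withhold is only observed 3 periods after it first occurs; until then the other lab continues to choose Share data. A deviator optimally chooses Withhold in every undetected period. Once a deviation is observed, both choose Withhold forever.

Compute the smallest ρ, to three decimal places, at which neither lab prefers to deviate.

0.815

The best deviation is to choose Withhold for all 3 undetected periods, earning 35 each, then 11 forever once detected.
Deviation value: 35(1−ρ^3)/(1−ρ) + 11ρ^3/(1−ρ); cooperation value: 22/(1−ρ).
IC: 22 ≥ 35(1−ρ^3) + 11ρ^3 = 35 − 24ρ^3.
So ρ^3 ≥ 13/24, giving ρ ≥ (13/24)^(1/3) ≈ 0.815.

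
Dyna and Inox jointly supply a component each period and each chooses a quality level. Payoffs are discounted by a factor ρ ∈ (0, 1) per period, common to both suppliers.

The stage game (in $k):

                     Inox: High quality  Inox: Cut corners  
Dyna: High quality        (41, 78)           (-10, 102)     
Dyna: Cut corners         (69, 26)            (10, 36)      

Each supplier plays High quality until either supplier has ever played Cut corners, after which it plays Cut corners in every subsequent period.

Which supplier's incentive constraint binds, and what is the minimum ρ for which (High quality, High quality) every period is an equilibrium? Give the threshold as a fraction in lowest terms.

Dyna; ρ ≥ 28/59

For Dyna: deviation gain 69−41 = 28, per-period punishment loss 41−10 = 31. IC gives ρ ≥ 28/59.
For Inox: gain 24, loss 42 per period, so ρ ≥ 24/66 = 4/11.
The tighter constraint is Dyna's, so cooperation needs ρ ≥ 28/59.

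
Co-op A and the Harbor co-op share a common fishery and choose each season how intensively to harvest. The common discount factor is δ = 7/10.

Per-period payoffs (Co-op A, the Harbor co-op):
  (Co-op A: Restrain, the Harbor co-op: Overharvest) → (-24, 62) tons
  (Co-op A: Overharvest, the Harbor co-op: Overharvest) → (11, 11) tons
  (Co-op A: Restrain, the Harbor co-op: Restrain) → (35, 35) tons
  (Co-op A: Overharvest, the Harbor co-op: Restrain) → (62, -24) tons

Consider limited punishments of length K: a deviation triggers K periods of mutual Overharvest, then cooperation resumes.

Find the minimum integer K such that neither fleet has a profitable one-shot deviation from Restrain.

2

Need Σ_{k=1}^{K} δ^k ≥ (62−35)/(35−11) = 1.1250 at δ = 7/10.
At K = 1 the sum is 0.7000 < 1.1250; at K = 2 it is 1.1900 ≥ 1.1250.
So the minimum punishment length is K = 2.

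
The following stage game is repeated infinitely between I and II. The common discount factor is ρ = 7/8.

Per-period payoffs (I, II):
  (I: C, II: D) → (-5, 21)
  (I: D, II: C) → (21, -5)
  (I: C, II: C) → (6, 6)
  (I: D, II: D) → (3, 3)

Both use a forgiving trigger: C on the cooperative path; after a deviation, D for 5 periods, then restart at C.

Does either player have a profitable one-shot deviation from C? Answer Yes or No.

Yes

Comparing payoff streams over the 6 periods until play realigns: cooperate → 6(1+ρ+…+ρ^5); deviate → 21 + 3(ρ+…+ρ^5).
Cooperation is sustained iff (6−3)(ρ+…+ρ^5) ≥ 21−6.
ρ+…+ρ^5 = 7/8·(1−(7/8)^5)/(1−7/8) = 3.4096, and (21−6)/(6−3) = 5.0000.
3.4096 < 5.0000, so cooperation is not sustainable.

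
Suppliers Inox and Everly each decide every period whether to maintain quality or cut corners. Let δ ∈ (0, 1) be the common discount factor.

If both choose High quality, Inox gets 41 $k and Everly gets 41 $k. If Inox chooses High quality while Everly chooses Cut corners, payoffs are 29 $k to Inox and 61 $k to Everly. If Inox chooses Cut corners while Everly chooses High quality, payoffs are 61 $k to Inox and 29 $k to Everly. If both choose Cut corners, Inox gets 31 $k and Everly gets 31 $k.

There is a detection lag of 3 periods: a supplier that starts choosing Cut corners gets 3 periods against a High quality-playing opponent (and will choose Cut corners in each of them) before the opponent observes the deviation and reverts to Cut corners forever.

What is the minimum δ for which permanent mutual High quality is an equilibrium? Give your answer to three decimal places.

A deviator earns 61 for 3 periods, then 31 forever; cooperating earns 41 forever. Multiplying the IC by (1−δ):
41 ≥ 61(1−δ^3) + 31δ^3, so 30·δ^3 ≥ 20 and δ^3 ≥ 2/3.
δ ≥ (2/3)^(1/3) ≈ 0.874.

0.874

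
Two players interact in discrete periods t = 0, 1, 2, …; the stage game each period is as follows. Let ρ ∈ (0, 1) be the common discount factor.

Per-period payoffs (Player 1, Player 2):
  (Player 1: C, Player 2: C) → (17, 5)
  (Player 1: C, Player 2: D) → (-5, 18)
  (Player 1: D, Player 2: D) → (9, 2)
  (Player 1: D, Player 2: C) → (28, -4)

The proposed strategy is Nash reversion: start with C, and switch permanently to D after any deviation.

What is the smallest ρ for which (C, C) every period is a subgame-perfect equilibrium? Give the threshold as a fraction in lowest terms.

13/16

For Player 1: deviation gain 28−17 = 11, per-period punishment loss 17−9 = 8. IC gives ρ ≥ 11/19.
For Player 2: gain 13, loss 3 per period, so ρ ≥ 13/16.
The tighter constraint is Player 2's, so cooperation needs ρ ≥ 13/16.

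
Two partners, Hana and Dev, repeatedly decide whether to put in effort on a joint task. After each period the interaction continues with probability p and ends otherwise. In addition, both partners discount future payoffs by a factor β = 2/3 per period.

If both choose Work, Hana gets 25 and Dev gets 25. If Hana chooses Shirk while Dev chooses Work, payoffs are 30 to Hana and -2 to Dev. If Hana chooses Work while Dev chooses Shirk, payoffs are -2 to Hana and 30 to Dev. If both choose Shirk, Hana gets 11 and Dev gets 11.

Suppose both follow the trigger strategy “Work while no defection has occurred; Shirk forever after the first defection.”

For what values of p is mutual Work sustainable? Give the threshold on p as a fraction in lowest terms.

Expected continuation weight on next period's payoff is β·p = 2/3·p, which plays the role of the discount factor.
Cooperation requires 2/3·p ≥ (30−25)/(30−11) = 5/19, hence p ≥ 15/38.

15/38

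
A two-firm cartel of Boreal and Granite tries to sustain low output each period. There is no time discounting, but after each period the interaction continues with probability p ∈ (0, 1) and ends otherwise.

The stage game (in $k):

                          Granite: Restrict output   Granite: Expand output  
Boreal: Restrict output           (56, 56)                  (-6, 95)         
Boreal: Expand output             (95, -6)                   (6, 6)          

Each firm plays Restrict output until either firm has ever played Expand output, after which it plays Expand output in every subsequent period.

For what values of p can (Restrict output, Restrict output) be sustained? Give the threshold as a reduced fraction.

39/89

Expected cooperation value is 56 + p·56 + p²·56 + … = 56/(1−p); deviation gives 95 + p·6/(1−p).
56 ≥ 95(1−p) + 6p ⇒ 89p ≥ 39 ⇒ p ≥ 39/89.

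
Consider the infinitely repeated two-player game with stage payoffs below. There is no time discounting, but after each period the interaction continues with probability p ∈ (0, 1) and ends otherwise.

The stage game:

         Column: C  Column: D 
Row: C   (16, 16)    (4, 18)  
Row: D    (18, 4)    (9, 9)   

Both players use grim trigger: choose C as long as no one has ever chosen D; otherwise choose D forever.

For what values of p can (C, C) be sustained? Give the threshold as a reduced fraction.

2/9

Expected cooperation value is 16 + p·16 + p²·16 + … = 16/(1−p); deviation gives 18 + p·9/(1−p).
16 ≥ 18(1−p) + 9p ⇒ 9p ≥ 2 ⇒ p ≥ 2/9.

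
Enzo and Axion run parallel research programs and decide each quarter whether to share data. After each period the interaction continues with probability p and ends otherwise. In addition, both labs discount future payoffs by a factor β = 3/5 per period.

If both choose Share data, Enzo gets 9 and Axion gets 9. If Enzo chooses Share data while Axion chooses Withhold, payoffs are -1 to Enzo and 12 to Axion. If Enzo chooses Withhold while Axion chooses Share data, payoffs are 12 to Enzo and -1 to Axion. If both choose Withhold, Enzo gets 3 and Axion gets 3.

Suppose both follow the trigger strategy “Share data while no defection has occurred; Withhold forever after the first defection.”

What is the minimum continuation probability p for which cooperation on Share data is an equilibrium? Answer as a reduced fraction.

5/9

Expected continuation weight on next period's payoff is β·p = 3/5·p, which plays the role of the discount factor.
Cooperation requires 3/5·p ≥ (12−9)/(12−3) = 1/3, hence p ≥ 5/9.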